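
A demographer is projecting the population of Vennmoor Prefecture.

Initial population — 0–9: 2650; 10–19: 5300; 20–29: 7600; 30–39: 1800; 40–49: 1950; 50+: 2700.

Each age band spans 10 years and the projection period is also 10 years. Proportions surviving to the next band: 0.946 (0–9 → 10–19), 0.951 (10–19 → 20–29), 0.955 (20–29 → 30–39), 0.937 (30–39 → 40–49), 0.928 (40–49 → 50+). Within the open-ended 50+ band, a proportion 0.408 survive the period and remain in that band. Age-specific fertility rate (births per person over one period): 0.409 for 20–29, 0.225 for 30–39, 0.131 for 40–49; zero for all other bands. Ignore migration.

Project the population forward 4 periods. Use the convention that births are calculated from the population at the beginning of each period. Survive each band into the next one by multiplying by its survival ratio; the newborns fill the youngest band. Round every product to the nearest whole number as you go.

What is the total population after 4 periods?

(Bands numbered youngest = 1 to oldest = 6.)
After projecting period 1:
Births: 7600 × 0.409 = 3108 ; 1800 × 0.225 = 405 ; 1950 × 0.131 = 255 — total 3768
Band 2: 2650 × 0.946 = 2507
Band 3: 5300 × 0.951 = 5040
Band 4: 7600 × 0.955 = 7258
Band 5: 1800 × 0.937 = 1687
Band 6: 1950 × 0.928 + 2700 × 0.408 = 1810 + 1102 = 2912
→ [3768, 2507, 5040, 7258, 1687, 2912]
After projecting period 2:
Births: 5040 × 0.409 = 2061 ; 7258 × 0.225 = 1633 ; 1687 × 0.131 = 221 — total 3915
Band 2: 3768 × 0.946 = 3565
Band 3: 2507 × 0.951 = 2384
Band 4: 5040 × 0.955 = 4813
Band 5: 7258 × 0.937 = 6801
Band 6: 1687 × 0.928 + 2912 × 0.408 = 1566 + 1188 = 2754
→ [3915, 3565, 2384, 4813, 6801, 2754]
After projecting period 3:
Births: 2384 × 0.409 = 975 ; 4813 × 0.225 = 1083 ; 6801 × 0.131 = 891 — total 2949
Band 2: 3915 × 0.946 = 3704
Band 3: 3565 × 0.951 = 3390
Band 4: 2384 × 0.955 = 2277
Band 5: 4813 × 0.937 = 4510
Band 6: 6801 × 0.928 + 2754 × 0.408 = 6311 + 1124 = 7435
→ [2949, 3704, 3390, 2277, 4510, 7435]
After projecting period 4:
Births: 3390 × 0.409 = 1387 ; 2277 × 0.225 = 512 ; 4510 × 0.131 = 591 — total 2490
Band 2: 2949 × 0.946 = 2790
Band 3: 3704 × 0.951 = 3523
Band 4: 3390 × 0.955 = 3237
Band 5: 2277 × 0.937 = 2134
Band 6: 4510 × 0.928 + 7435 × 0.408 = 4185 + 3033 = 7218
→ [2490, 2790, 3523, 3237, 2134, 7218]
Total after period 4: 2490 + 2790 + 3523 + 3237 + 2134 + 7218 = 21392

21392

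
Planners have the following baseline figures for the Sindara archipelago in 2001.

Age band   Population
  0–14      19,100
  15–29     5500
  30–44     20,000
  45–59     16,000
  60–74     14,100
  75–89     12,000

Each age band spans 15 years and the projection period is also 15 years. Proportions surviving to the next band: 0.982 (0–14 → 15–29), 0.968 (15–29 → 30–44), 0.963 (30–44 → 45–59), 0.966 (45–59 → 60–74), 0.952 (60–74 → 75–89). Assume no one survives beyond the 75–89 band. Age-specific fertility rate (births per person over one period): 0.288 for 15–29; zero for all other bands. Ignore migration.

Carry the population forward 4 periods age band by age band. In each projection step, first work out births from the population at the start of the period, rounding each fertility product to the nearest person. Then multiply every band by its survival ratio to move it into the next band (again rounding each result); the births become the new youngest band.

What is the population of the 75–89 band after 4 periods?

Period 1:
Births: 5500 * 0.288 = 1584
15–29: 19100 * 0.982 = 18756
30–44: 5500 * 0.968 = 5324
45–59: 20000 * 0.963 = 19260
60–74: 16000 * 0.966 = 15456
75–89: 14100 * 0.952 = 13423
Population now: 0–14=1584, 15–29=18756, 30–44=5324, 45–59=19260, 60–74=15456, 75–89=13423
Period 2:
Births: 18756 * 0.288 = 5402
15–29: 1584 * 0.982 = 1555
30–44: 18756 * 0.968 = 18156
45–59: 5324 * 0.963 = 5127
60–74: 19260 * 0.966 = 18605
75–89: 15456 * 0.952 = 14714
Population now: 0–14=5402, 15–29=1555, 30–44=18156, 45–59=5127, 60–74=18605, 75–89=14714
Period 3:
Births: 1555 * 0.288 = 448
15–29: 5402 * 0.982 = 5305
30–44: 1555 * 0.968 = 1505
45–59: 18156 * 0.963 = 17484
60–74: 5127 * 0.966 = 4953
75–89: 18605 * 0.952 = 17712
Population now: 0–14=448, 15–29=5305, 30–44=1505, 45–59=17484, 60–74=4953, 75–89=17712
Period 4:
Births: 5305 * 0.288 = 1528
15–29: 448 * 0.982 = 440
30–44: 5305 * 0.968 = 5135
45–59: 1505 * 0.963 = 1449
60–74: 17484 * 0.966 = 16890
75–89: 4953 * 0.952 = 4715
Population now: 0–14=1528, 15–29=440, 30–44=5135, 45–59=1449, 60–74=16890, 75–89=4715

4715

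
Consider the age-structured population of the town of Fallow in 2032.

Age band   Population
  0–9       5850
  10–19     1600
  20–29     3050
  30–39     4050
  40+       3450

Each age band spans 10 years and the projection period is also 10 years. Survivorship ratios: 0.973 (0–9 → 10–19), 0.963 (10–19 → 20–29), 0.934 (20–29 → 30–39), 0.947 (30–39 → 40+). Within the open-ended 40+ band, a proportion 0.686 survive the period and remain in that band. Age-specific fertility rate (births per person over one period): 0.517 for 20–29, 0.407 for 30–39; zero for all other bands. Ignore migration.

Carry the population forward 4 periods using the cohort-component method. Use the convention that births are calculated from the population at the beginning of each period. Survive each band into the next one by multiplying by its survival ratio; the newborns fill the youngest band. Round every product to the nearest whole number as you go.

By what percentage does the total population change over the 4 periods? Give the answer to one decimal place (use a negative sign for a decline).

Period 1.
Births: 3050 × 0.517 = 1577  |  4050 × 0.407 = 1648 ⇒ total 3225
10–19: 5850 × 0.973 = 5692
20–29: 1600 × 0.963 = 1541
30–39: 3050 × 0.934 = 2849
40+: 4050 × 0.947 + 3450 × 0.686 = 3835 + 2367 = 6202
End of period: [3225, 5692, 1541, 2849, 6202]
Period 2.
Births: 1541 × 0.517 = 797  |  2849 × 0.407 = 1160 ⇒ total 1957
10–19: 3225 × 0.973 = 3138
20–29: 5692 × 0.963 = 5481
30–39: 1541 × 0.934 = 1439
40+: 2849 × 0.947 + 6202 × 0.686 = 2698 + 4255 = 6953
End of period: [1957, 3138, 5481, 1439, 6953]
Period 3.
Births: 5481 × 0.517 = 2834  |  1439 × 0.407 = 586 ⇒ total 3420
10–19: 1957 × 0.973 = 1904
20–29: 3138 × 0.963 = 3022
30–39: 5481 × 0.934 = 5119
40+: 1439 × 0.947 + 6953 × 0.686 = 1363 + 4770 = 6133
End of period: [3420, 1904, 3022, 5119, 6133]
Period 4.
Births: 3022 × 0.517 = 1562  |  5119 × 0.407 = 2083 ⇒ total 3645
10–19: 3420 × 0.973 = 3328
20–29: 1904 × 0.963 = 1834
30–39: 3022 × 0.934 = 2823
40+: 5119 × 0.947 + 6133 × 0.686 = 4848 + 4207 = 9055
End of period: [3645, 3328, 1834, 2823, 9055]
Total: 18000 → 20685; change = 2685; percentage change = 14.9%

14.9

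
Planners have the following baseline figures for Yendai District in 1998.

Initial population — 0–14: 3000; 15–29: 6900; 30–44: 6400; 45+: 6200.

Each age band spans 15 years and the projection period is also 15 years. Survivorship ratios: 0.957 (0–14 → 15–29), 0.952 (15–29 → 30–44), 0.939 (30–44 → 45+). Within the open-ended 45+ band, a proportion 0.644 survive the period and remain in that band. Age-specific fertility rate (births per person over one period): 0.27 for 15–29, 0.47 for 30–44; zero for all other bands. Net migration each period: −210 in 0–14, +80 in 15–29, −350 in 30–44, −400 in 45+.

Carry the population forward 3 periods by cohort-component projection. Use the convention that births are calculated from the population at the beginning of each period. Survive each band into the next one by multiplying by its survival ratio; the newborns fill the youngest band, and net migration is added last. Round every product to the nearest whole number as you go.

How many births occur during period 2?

Numbering the bands 1..4 from youngest to oldest:
[period 1]
Births: 6900 × 0.27 = 1863, 6400 × 0.47 = 3008 → 4871
Band 2: 3000 × 0.957 = 2871
Band 3: 6900 × 0.952 = 6569
Band 4: 6400 × 0.939 + 6200 × 0.644 = 6010 + 3993 = 10003
Net migration: Band 1 − 210 → 4661; Band 2 + 80 → 2951; Band 3 − 350 → 6219; Band 4 − 400 → 9603
Population now: 0–14=4661, 15–29=2951, 30–44=6219, 45+=9603
[period 2]
Births: 2951 × 0.27 = 797, 6219 × 0.47 = 2923 → 3720
Band 2: 4661 × 0.957 = 4461
Band 3: 2951 × 0.952 = 2809
Band 4: 6219 × 0.939 + 9603 × 0.644 = 5840 + 6184 = 12024
Net migration: Band 1 − 210 → 3510; Band 2 + 80 → 4541; Band 3 − 350 → 2459; Band 4 − 400 → 11624
Population now: 0–14=3510, 15–29=4541, 30–44=2459, 45+=11624

3720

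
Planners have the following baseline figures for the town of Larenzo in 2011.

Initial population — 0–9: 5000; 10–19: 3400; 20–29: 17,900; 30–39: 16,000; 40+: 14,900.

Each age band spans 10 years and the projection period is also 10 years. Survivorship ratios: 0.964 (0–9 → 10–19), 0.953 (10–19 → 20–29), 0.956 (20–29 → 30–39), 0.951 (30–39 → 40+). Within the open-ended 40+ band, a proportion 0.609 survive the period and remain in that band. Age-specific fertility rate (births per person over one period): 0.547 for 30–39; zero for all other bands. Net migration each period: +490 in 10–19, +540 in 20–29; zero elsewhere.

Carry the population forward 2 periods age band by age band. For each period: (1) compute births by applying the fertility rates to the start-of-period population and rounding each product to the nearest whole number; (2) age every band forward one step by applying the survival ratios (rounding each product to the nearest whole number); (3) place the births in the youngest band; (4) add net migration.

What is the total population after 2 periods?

(Bands numbered youngest = 1 to oldest = 5.)
[period 1]
Births: 16000 × 0.547 = 8752
Band 2: 5000 × 0.964 = 4820
Band 3: 3400 × 0.953 = 3240
Band 4: 17900 × 0.956 = 17112
Band 5: 16000 × 0.951 + 14900 × 0.609 = 15216 + 9074 = 24290
Net migration: Band 2 + 490 → 5310; Band 3 + 540 → 3780
Population now: 0–9=8752, 10–19=5310, 20–29=3780, 30–39=17112, 40+=24290
[period 2]
Births: 17112 × 0.547 = 9360
Band 2: 8752 × 0.964 = 8437
Band 3: 5310 × 0.953 = 5060
Band 4: 3780 × 0.956 = 3614
Band 5: 17112 × 0.951 + 24290 × 0.609 = 16274 + 14793 = 31067
Net migration: Band 2 + 490 → 8927; Band 3 + 540 → 5600
Population now: 0–9=9360, 10–19=8927, 20–29=5600, 30–39=3614, 40+=31067
Total after period 2: 9360 + 8927 + 5600 + 3614 + 31067 = 58568

58568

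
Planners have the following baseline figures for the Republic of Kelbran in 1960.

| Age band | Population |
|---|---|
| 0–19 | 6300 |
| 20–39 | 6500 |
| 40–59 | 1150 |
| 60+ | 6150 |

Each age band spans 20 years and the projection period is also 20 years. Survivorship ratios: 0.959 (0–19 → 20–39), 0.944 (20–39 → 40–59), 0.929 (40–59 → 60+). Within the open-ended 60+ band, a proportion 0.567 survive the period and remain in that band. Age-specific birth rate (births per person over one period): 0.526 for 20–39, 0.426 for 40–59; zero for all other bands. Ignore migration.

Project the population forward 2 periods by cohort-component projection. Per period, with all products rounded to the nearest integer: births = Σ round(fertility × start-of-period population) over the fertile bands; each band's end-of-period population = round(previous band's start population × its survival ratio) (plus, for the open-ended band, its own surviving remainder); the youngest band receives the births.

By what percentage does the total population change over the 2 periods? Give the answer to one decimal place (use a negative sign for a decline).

Period 1.
Births: 6500 × 0.526 = 3419 ; 1150 × 0.426 = 490 → total 3909
20–39: 6300 × 0.959 = 6042
40–59: 6500 × 0.944 = 6136
60+: 1150 × 0.929 + 6150 × 0.567 = 1068 + 3487 = 4555
Giving 3909 / 6042 / 6136 / 4555.
Period 2.
Births: 6042 × 0.526 = 3178 ; 6136 × 0.426 = 2614 → total 5792
20–39: 3909 × 0.959 = 3749
40–59: 6042 × 0.944 = 5704
60+: 6136 × 0.929 + 4555 × 0.567 = 5700 + 2583 = 8283
Giving 5792 / 3749 / 5704 / 8283.
Total: 20100 → 23528; change = 3428; percentage change = 17.1%

17.1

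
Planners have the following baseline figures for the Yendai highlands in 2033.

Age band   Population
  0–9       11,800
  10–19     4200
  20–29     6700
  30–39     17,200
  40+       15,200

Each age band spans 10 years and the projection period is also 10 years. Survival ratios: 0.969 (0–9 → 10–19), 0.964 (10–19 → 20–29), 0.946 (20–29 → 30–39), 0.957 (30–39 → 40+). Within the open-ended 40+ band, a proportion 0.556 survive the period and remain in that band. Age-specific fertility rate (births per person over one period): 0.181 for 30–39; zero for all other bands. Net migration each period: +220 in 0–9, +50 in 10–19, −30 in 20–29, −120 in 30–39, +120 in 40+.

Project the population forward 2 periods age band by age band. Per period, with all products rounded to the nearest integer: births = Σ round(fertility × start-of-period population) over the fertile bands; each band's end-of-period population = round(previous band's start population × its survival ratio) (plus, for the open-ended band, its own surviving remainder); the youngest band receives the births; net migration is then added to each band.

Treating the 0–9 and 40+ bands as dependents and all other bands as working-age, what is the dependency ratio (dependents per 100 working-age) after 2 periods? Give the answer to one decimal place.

Call the bands 1 to 5, youngest first.
Period 1:
Births: 17200 × 0.181 = 3113
Band 2: 11800 × 0.969 = 11434
Band 3: 4200 × 0.964 = 4049
Band 4: 6700 × 0.946 = 6338
Band 5: 17200 × 0.957 + 15200 × 0.556 = 16460 + 8451 = 24911
Net migration: Band 1 + 220 → 3333; Band 2 + 50 → 11484; Band 3 − 30 → 4019; Band 4 − 120 → 6218; Band 5 + 120 → 25031
→ [3333, 11484, 4019, 6218, 25031]
Period 2:
Births: 6218 × 0.181 = 1125
Band 2: 3333 × 0.969 = 3230
Band 3: 11484 × 0.964 = 11071
Band 4: 4019 × 0.946 = 3802
Band 5: 6218 × 0.957 + 25031 × 0.556 = 5951 + 13917 = 19868
Net migration: Band 1 + 220 → 1345; Band 2 + 50 → 3280; Band 3 − 30 → 11041; Band 4 − 120 → 3682; Band 5 + 120 → 19988
→ [1345, 3280, 11041, 3682, 19988]
Dependents (band 0–9 + band 40+) = 1345 + 19988 = 21333; working-age = 18003; ratio = 21333/18003 × 100 = 118.5

118.5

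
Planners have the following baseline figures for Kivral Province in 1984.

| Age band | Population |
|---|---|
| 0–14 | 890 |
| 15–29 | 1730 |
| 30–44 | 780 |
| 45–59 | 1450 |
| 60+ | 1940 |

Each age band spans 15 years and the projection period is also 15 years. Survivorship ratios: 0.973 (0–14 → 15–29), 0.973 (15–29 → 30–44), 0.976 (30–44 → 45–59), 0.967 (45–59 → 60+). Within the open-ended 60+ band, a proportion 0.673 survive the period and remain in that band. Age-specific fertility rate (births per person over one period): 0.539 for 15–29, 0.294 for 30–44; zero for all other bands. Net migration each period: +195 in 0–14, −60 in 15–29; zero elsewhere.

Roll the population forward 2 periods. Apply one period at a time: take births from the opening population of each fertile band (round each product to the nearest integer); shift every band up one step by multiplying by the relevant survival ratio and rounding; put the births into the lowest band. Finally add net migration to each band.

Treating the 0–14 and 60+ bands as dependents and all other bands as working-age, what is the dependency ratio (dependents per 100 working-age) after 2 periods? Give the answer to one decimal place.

[period 1]
Births: 1730 × 0.539 = 932  |  780 × 0.294 = 229 → total 1161
15–29: 890 × 0.973 = 866
30–44: 1730 × 0.973 = 1683
45–59: 780 × 0.976 = 761
60+: 1450 × 0.967 + 1940 × 0.673 = 1402 + 1306 = 2708
Net migration: 0–14 + 195 → 1356; 15–29 − 60 → 806
→ [1356, 806, 1683, 761, 2708]
[period 2]
Births: 806 × 0.539 = 434  |  1683 × 0.294 = 495 → total 929
15–29: 1356 × 0.973 = 1319
30–44: 806 × 0.973 = 784
45–59: 1683 × 0.976 = 1643
60+: 761 × 0.967 + 2708 × 0.673 = 736 + 1822 = 2558
Net migration: 0–14 + 195 → 1124; 15–29 − 60 → 1259
→ [1124, 1259, 784, 1643, 2558]
Dependents (band 0–14 + band 60+) = 1124 + 2558 = 3682; working-age = 3686; ratio = 3682/3686 × 100 = 99.9

99.9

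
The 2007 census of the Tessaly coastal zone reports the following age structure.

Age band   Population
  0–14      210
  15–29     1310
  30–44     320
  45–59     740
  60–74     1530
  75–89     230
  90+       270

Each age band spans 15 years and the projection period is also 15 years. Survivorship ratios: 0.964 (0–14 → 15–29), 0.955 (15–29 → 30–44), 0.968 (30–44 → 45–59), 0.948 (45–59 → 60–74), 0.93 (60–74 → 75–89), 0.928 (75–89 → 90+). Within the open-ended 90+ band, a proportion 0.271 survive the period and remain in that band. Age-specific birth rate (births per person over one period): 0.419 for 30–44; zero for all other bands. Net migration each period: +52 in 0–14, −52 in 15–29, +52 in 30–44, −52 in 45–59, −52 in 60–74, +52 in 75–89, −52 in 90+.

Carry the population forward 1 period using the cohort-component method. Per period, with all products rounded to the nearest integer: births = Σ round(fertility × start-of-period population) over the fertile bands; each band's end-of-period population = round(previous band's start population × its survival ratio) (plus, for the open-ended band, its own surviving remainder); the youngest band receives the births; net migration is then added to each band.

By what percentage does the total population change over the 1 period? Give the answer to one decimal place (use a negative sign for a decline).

Call the groups 1 to 7, youngest first.
— Period 1 —
Births: 320 * 0.419 = 134
Group 2: 210 * 0.964 = 202
Group 3: 1310 * 0.955 = 1251
Group 4: 320 * 0.968 = 310
Group 5: 740 * 0.948 = 702
Group 6: 1530 * 0.93 = 1423
Group 7: 230 * 0.928 + 270 * 0.271 = 213 + 73 = 286
Net migration: Group 1 + 52 → 186; Group 2 − 52 → 150; Group 3 + 52 → 1303; Group 4 − 52 → 258; Group 5 − 52 → 650; Group 6 + 52 → 1475; Group 7 − 52 → 234
Population now: 0–14=186, 15–29=150, 30–44=1303, 45–59=258, 60–74=650, 75–89=1475, 90+=234
Total: 4610 → 4256; change = -354; percentage change = -7.7%

-7.7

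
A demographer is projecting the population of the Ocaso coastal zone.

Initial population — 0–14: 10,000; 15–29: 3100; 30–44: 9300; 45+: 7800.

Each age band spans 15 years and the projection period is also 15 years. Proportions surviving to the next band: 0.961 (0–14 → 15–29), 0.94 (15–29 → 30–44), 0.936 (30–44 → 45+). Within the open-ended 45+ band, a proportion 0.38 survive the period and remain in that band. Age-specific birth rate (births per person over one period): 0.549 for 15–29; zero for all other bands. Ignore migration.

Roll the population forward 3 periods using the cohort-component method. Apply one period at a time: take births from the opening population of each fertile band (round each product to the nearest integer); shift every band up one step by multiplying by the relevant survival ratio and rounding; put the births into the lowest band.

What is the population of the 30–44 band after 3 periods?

Numbering the groups 1..4 from youngest to oldest:
After projecting period 1:
Births: 3100 * 0.549 = 1702
Group 2: 10000 * 0.961 = 9610
Group 3: 3100 * 0.94 = 2914
Group 4: 9300 * 0.936 + 7800 * 0.38 = 8705 + 2964 = 11669
→ [1702, 9610, 2914, 11669]
After projecting period 2:
Births: 9610 * 0.549 = 5276
Group 2: 1702 * 0.961 = 1636
Group 3: 9610 * 0.94 = 9033
Group 4: 2914 * 0.936 + 11669 * 0.38 = 2728 + 4434 = 7162
→ [5276, 1636, 9033, 7162]
After projecting period 3:
Births: 1636 * 0.549 = 898
Group 2: 5276 * 0.961 = 5070
Group 3: 1636 * 0.94 = 1538
Group 4: 9033 * 0.936 + 7162 * 0.38 = 8455 + 2722 = 11177
→ [898, 5070, 1538, 11177]

1538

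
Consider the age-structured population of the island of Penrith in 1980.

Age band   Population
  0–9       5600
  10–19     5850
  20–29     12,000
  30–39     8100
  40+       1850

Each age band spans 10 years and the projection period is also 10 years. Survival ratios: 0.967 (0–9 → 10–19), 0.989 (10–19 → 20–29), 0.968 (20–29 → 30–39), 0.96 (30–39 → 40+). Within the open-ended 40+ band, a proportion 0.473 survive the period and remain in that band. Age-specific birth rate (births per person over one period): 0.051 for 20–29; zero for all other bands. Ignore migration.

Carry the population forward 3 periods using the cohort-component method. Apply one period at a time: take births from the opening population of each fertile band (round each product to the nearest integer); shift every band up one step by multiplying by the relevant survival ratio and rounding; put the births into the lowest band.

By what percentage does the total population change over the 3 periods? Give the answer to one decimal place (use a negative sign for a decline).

-43.4

(Bands numbered youngest = 1 to oldest = 5.)
After projecting period 1:
Births: 12000 * 0.051 = 612
Band 2: 5600 * 0.967 = 5415
Band 3: 5850 * 0.989 = 5786
Band 4: 12000 * 0.968 = 11616
Band 5: 8100 * 0.96 + 1850 * 0.473 = 7776 + 875 = 8651
Population now: 0–9=612, 10–19=5415, 20–29=5786, 30–39=11616, 40+=8651
After projecting period 2:
Births: 5786 * 0.051 = 295
Band 2: 612 * 0.967 = 592
Band 3: 5415 * 0.989 = 5355
Band 4: 5786 * 0.968 = 5601
Band 5: 11616 * 0.96 + 8651 * 0.473 = 11151 + 4092 = 15243
Population now: 0–9=295, 10–19=592, 20–29=5355, 30–39=5601, 40+=15243
After projecting period 3:
Births: 5355 * 0.051 = 273
Band 2: 295 * 0.967 = 285
Band 3: 592 * 0.989 = 585
Band 4: 5355 * 0.968 = 5184
Band 5: 5601 * 0.96 + 15243 * 0.473 = 5377 + 7210 = 12587
Population now: 0–9=273, 10–19=285, 20–29=585, 30–39=5184, 40+=12587
Total: 33400 → 18914; change = -14486; percentage change = -43.4%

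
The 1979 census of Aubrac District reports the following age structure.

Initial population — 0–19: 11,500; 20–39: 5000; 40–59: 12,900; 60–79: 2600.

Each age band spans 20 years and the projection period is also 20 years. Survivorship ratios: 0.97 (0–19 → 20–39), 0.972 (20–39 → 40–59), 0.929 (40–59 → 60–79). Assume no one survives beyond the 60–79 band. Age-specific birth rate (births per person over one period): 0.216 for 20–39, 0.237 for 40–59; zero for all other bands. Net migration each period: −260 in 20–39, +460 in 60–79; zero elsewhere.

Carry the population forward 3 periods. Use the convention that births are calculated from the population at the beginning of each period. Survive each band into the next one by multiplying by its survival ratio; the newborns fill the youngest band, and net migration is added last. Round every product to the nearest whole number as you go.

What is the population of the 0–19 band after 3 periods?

[period 1]
Births: 5000 × 0.216 = 1080, 12900 × 0.237 = 3057 ⇒ total 4137
20–39: 11500 × 0.97 = 11155
40–59: 5000 × 0.972 = 4860
60–79: 12900 × 0.929 = 11984
Net migration: 20–39 − 260 → 10895; 60–79 + 460 → 12444
→ [4137, 10895, 4860, 12444]
[period 2]
Births: 10895 × 0.216 = 2353, 4860 × 0.237 = 1152 ⇒ total 3505
20–39: 4137 × 0.97 = 4013
40–59: 10895 × 0.972 = 10590
60–79: 4860 × 0.929 = 4515
Net migration: 20–39 − 260 → 3753; 60–79 + 460 → 4975
→ [3505, 3753, 10590, 4975]
[period 3]
Births: 3753 × 0.216 = 811, 10590 × 0.237 = 2510 ⇒ total 3321
20–39: 3505 × 0.97 = 3400
40–59: 3753 × 0.972 = 3648
60–79: 10590 × 0.929 = 9838
Net migration: 20–39 − 260 → 3140; 60–79 + 460 → 10298
→ [3321, 3140, 3648, 10298]

3321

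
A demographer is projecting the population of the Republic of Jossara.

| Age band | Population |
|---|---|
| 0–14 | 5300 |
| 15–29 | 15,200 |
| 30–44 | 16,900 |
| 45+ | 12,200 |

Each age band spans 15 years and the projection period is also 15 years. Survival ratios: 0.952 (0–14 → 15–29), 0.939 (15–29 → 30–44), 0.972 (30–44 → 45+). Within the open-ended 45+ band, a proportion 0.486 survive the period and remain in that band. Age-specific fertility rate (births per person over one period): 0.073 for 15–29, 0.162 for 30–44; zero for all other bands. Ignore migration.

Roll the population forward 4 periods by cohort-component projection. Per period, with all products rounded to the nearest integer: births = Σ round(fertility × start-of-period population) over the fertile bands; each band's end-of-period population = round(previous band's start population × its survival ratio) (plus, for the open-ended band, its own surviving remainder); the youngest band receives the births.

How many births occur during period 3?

Period 1:
Births: 15200 * 0.073 = 1110  |  16900 * 0.162 = 2738 → total 3848
15–29: 5300 * 0.952 = 5046
30–44: 15200 * 0.939 = 14273
45+: 16900 * 0.972 + 12200 * 0.486 = 16427 + 5929 = 22356
→ [3848, 5046, 14273, 22356]
Period 2:
Births: 5046 * 0.073 = 368  |  14273 * 0.162 = 2312 → total 2680
15–29: 3848 * 0.952 = 3663
30–44: 5046 * 0.939 = 4738
45+: 14273 * 0.972 + 22356 * 0.486 = 13873 + 10865 = 24738
→ [2680, 3663, 4738, 24738]
Period 3:
Births: 3663 * 0.073 = 267  |  4738 * 0.162 = 768 → total 1035
15–29: 2680 * 0.952 = 2551
30–44: 3663 * 0.939 = 3440
45+: 4738 * 0.972 + 24738 * 0.486 = 4605 + 12023 = 16628
→ [1035, 2551, 3440, 16628]

1035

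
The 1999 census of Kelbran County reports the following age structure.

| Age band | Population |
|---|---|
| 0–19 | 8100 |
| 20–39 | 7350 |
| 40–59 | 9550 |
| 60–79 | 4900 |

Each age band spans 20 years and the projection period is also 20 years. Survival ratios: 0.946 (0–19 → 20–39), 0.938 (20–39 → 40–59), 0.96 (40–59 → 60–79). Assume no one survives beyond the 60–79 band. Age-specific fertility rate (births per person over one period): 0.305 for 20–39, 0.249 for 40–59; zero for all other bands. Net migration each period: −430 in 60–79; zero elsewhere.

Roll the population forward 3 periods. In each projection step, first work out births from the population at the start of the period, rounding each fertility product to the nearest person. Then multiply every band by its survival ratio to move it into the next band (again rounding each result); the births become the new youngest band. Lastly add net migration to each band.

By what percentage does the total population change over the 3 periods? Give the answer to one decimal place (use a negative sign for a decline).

-41.4

Numbering the bands 1..4 from youngest to oldest:
Period 1.
Births: 7350 * 0.305 = 2242  |  9550 * 0.249 = 2378 ⇒ total 4620
Band 2: 8100 * 0.946 = 7663
Band 3: 7350 * 0.938 = 6894
Band 4: 9550 * 0.96 = 9168
Net migration: Band 4 − 430 → 8738
→ [4620, 7663, 6894, 8738]
Period 2.
Births: 7663 * 0.305 = 2337  |  6894 * 0.249 = 1717 ⇒ total 4054
Band 2: 4620 * 0.946 = 4371
Band 3: 7663 * 0.938 = 7188
Band 4: 6894 * 0.96 = 6618
Net migration: Band 4 − 430 → 6188
→ [4054, 4371, 7188, 6188]
Period 3.
Births: 4371 * 0.305 = 1333  |  7188 * 0.249 = 1790 ⇒ total 3123
Band 2: 4054 * 0.946 = 3835
Band 3: 4371 * 0.938 = 4100
Band 4: 7188 * 0.96 = 6900
Net migration: Band 4 − 430 → 6470
→ [3123, 3835, 4100, 6470]
Total: 29900 → 17528; change = -12372; percentage change = -41.4%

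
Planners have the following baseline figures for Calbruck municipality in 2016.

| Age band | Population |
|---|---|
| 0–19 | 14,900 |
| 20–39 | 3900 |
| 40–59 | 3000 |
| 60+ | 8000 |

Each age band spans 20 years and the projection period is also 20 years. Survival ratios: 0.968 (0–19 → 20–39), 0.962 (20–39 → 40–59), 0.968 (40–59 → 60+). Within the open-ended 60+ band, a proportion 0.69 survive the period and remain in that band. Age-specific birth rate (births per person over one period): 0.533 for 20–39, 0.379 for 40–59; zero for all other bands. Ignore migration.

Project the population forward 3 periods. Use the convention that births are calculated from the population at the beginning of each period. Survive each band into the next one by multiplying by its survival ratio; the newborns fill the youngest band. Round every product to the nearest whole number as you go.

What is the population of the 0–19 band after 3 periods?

(Groups numbered youngest = 1 to oldest = 4.)
— Period 1 —
Births: 3900 × 0.533 = 2079 ; 3000 × 0.379 = 1137 → total 3216
Group 2: 14900 × 0.968 = 14423
Group 3: 3900 × 0.962 = 3752
Group 4: 3000 × 0.968 + 8000 × 0.69 = 2904 + 5520 = 8424
Giving 3216 / 14423 / 3752 / 8424.
— Period 2 —
Births: 14423 × 0.533 = 7687 ; 3752 × 0.379 = 1422 → total 9109
Group 2: 3216 × 0.968 = 3113
Group 3: 14423 × 0.962 = 13875
Group 4: 3752 × 0.968 + 8424 × 0.69 = 3632 + 5813 = 9445
Giving 9109 / 3113 / 13875 / 9445.
— Period 3 —
Births: 3113 × 0.533 = 1659 ; 13875 × 0.379 = 5259 → total 6918
Group 2: 9109 × 0.968 = 8818
Group 3: 3113 × 0.962 = 2995
Group 4: 13875 × 0.968 + 9445 × 0.69 = 13431 + 6517 = 19948
Giving 6918 / 8818 / 2995 / 19948.

6918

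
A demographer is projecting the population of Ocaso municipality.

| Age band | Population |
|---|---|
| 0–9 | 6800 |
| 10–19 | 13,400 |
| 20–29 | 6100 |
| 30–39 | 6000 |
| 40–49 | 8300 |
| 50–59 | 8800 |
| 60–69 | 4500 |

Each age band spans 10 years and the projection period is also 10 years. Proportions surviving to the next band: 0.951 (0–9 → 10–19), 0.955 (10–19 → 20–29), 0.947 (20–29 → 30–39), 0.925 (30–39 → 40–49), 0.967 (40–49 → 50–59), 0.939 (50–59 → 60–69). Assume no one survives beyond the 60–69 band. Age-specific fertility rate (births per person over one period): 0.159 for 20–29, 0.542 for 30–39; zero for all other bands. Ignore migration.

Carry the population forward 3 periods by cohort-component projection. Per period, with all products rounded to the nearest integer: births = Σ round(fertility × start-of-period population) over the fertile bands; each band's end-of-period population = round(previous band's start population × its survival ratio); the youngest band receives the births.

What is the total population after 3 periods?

43564

— Period 1 —
Births: 6100 × 0.159 = 970 ; 6000 × 0.542 = 3252 → total 4222
10–19: 6800 × 0.951 = 6467
20–29: 13400 × 0.955 = 12797
30–39: 6100 × 0.947 = 5777
40–49: 6000 × 0.925 = 5550
50–59: 8300 × 0.967 = 8026
60–69: 8800 × 0.939 = 8263
Giving 4222 / 6467 / 12797 / 5777 / 5550 / 8026 / 8263.
— Period 2 —
Births: 12797 × 0.159 = 2035 ; 5777 × 0.542 = 3131 → total 5166
10–19: 4222 × 0.951 = 4015
20–29: 6467 × 0.955 = 6176
30–39: 12797 × 0.947 = 12119
40–49: 5777 × 0.925 = 5344
50–59: 5550 × 0.967 = 5367
60–69: 8026 × 0.939 = 7536
Giving 5166 / 4015 / 6176 / 12119 / 5344 / 5367 / 7536.
— Period 3 —
Births: 6176 × 0.159 = 982 ; 12119 × 0.542 = 6568 → total 7550
10–19: 5166 × 0.951 = 4913
20–29: 4015 × 0.955 = 3834
30–39: 6176 × 0.947 = 5849
40–49: 12119 × 0.925 = 11210
50–59: 5344 × 0.967 = 5168
60–69: 5367 × 0.939 = 5040
Giving 7550 / 4913 / 3834 / 5849 / 11210 / 5168 / 5040.
Total after period 3: 7550 + 4913 + 3834 + 5849 + 11210 + 5168 + 5040 = 43564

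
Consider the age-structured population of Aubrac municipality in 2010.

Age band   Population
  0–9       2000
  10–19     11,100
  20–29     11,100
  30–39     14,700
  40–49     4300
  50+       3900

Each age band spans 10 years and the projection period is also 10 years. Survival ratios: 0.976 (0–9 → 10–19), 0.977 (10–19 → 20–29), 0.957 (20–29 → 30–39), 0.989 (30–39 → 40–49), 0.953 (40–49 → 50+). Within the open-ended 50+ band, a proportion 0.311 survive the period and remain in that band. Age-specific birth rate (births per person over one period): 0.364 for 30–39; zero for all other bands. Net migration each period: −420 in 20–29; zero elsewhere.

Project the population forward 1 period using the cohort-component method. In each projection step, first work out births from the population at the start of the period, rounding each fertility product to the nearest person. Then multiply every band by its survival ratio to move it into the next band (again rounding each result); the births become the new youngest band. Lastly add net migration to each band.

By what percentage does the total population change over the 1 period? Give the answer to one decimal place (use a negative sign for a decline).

2.3

Numbering the bands 1..6 from youngest to oldest:
After projecting period 1:
Births: 14700 * 0.364 = 5351
Band 2: 2000 * 0.976 = 1952
Band 3: 11100 * 0.977 = 10845
Band 4: 11100 * 0.957 = 10623
Band 5: 14700 * 0.989 = 14538
Band 6: 4300 * 0.953 + 3900 * 0.311 = 4098 + 1213 = 5311
Net migration: Band 3 − 420 → 10425
End of period: [5351, 1952, 10425, 10623, 14538, 5311]
Total: 47100 → 48200; change = 1100; percentage change = 2.3%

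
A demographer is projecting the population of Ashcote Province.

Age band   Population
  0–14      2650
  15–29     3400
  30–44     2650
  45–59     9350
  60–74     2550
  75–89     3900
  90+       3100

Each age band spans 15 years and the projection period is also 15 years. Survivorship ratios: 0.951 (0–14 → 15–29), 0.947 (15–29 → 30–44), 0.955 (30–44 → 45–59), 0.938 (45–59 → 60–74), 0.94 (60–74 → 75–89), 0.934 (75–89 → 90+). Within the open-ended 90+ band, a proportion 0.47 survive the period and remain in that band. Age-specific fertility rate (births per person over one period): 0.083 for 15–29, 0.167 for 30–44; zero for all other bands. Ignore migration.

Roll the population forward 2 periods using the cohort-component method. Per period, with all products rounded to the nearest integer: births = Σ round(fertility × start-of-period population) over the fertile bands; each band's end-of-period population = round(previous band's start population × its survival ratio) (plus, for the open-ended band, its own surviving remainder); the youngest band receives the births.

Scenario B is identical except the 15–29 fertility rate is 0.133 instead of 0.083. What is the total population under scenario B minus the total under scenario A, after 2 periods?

After projecting period 1:
Births: 3400 × 0.083 = 282, 2650 × 0.167 = 443 → 725
15–29: 2650 × 0.951 = 2520
30–44: 3400 × 0.947 = 3220
45–59: 2650 × 0.955 = 2531
60–74: 9350 × 0.938 = 8770
75–89: 2550 × 0.94 = 2397
90+: 3900 × 0.934 + 3100 × 0.47 = 3643 + 1457 = 5100
Giving 725 / 2520 / 3220 / 2531 / 8770 / 2397 / 5100.
After projecting period 2:
Births: 2520 × 0.083 = 209, 3220 × 0.167 = 538 → 747
15–29: 725 × 0.951 = 689
30–44: 2520 × 0.947 = 2386
45–59: 3220 × 0.955 = 3075
60–74: 2531 × 0.938 = 2374
75–89: 8770 × 0.94 = 8244
90+: 2397 × 0.934 + 5100 × 0.47 = 2239 + 2397 = 4636
Giving 747 / 689 / 2386 / 3075 / 2374 / 8244 / 4636.
Scenario A total after 2 periods: 22151
Scenario B projection —
After projecting period 1:
Births: 3400 × 0.133 = 452, 2650 × 0.167 = 443 → 895
15–29: 2650 × 0.951 = 2520
30–44: 3400 × 0.947 = 3220
45–59: 2650 × 0.955 = 2531
60–74: 9350 × 0.938 = 8770
75–89: 2550 × 0.94 = 2397
90+: 3900 × 0.934 + 3100 × 0.47 = 3643 + 1457 = 5100
Giving 895 / 2520 / 3220 / 2531 / 8770 / 2397 / 5100.
After projecting period 2:
Births: 2520 × 0.133 = 335, 3220 × 0.167 = 538 → 873
15–29: 895 × 0.951 = 851
30–44: 2520 × 0.947 = 2386
45–59: 3220 × 0.955 = 3075
60–74: 2531 × 0.938 = 2374
75–89: 8770 × 0.94 = 8244
90+: 2397 × 0.934 + 5100 × 0.47 = 2239 + 2397 = 4636
Giving 873 / 851 / 2386 / 3075 / 2374 / 8244 / 4636.
Scenario B total after 2 periods: 22439
Difference B − A = 22439 − 22151 = 288

288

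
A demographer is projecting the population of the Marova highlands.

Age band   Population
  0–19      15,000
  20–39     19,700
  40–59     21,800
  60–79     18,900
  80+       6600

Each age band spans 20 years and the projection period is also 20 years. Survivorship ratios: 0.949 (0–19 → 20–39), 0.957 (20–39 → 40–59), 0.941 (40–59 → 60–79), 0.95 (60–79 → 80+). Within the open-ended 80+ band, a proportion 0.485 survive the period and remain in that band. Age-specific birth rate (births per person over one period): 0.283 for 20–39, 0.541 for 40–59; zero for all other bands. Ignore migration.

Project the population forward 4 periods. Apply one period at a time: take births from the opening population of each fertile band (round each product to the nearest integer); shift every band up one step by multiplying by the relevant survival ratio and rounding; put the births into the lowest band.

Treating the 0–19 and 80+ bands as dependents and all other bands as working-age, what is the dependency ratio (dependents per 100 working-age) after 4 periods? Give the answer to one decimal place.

101.3

Numbering the bands 1..5 from youngest to oldest:
Period 1:
Births: 19700 × 0.283 = 5575 ; 21800 × 0.541 = 11794 ⇒ total 17369
Band 2: 15000 × 0.949 = 14235
Band 3: 19700 × 0.957 = 18853
Band 4: 21800 × 0.941 = 20514
Band 5: 18900 × 0.95 + 6600 × 0.485 = 17955 + 3201 = 21156
Population now: 0–19=17369, 20–39=14235, 40–59=18853, 60–79=20514, 80+=21156
Period 2:
Births: 14235 × 0.283 = 4029 ; 18853 × 0.541 = 10199 ⇒ total 14228
Band 2: 17369 × 0.949 = 16483
Band 3: 14235 × 0.957 = 13623
Band 4: 18853 × 0.941 = 17741
Band 5: 20514 × 0.95 + 21156 × 0.485 = 19488 + 10261 = 29749
Population now: 0–19=14228, 20–39=16483, 40–59=13623, 60–79=17741, 80+=29749
Period 3:
Births: 16483 × 0.283 = 4665 ; 13623 × 0.541 = 7370 ⇒ total 12035
Band 2: 14228 × 0.949 = 13502
Band 3: 16483 × 0.957 = 15774
Band 4: 13623 × 0.941 = 12819
Band 5: 17741 × 0.95 + 29749 × 0.485 = 16854 + 14428 = 31282
Population now: 0–19=12035, 20–39=13502, 40–59=15774, 60–79=12819, 80+=31282
Period 4:
Births: 13502 × 0.283 = 3821 ; 15774 × 0.541 = 8534 ⇒ total 12355
Band 2: 12035 × 0.949 = 11421
Band 3: 13502 × 0.957 = 12921
Band 4: 15774 × 0.941 = 14843
Band 5: 12819 × 0.95 + 31282 × 0.485 = 12178 + 15172 = 27350
Population now: 0–19=12355, 20–39=11421, 40–59=12921, 60–79=14843, 80+=27350
Dependents (band 0–19 + band 80+) = 12355 + 27350 = 39705; working-age = 39185; ratio = 39705/39185 × 100 = 101.3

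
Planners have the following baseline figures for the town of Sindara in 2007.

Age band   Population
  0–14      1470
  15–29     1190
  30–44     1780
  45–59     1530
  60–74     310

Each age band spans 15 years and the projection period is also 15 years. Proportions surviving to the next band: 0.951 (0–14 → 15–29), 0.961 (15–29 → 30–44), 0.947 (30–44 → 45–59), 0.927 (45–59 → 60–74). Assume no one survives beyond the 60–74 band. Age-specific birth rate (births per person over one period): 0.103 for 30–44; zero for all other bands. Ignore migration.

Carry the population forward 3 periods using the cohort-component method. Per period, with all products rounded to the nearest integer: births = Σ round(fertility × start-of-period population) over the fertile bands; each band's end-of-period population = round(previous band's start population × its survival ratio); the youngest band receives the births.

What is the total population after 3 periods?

— Period 1 —
Births: 1780 × 0.103 = 183
15–29: 1470 × 0.951 = 1398
30–44: 1190 × 0.961 = 1144
45–59: 1780 × 0.947 = 1686
60–74: 1530 × 0.927 = 1418
Giving 183 / 1398 / 1144 / 1686 / 1418.
— Period 2 —
Births: 1144 × 0.103 = 118
15–29: 183 × 0.951 = 174
30–44: 1398 × 0.961 = 1343
45–59: 1144 × 0.947 = 1083
60–74: 1686 × 0.927 = 1563
Giving 118 / 174 / 1343 / 1083 / 1563.
— Period 3 —
Births: 1343 × 0.103 = 138
15–29: 118 × 0.951 = 112
30–44: 174 × 0.961 = 167
45–59: 1343 × 0.947 = 1272
60–74: 1083 × 0.927 = 1004
Giving 138 / 112 / 167 / 1272 / 1004.
Total after period 3: 138 + 112 + 167 + 1272 + 1004 = 2693

2693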